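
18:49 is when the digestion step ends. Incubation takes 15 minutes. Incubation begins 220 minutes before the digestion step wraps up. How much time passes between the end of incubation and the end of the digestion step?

3 h 25 min

Incubation starts at 18:49 − 220 min = 15:09.
Incubation ends at 15:09 + 15 min = 15:24.
From 15:24 to 18:49 is 3 h 25 min.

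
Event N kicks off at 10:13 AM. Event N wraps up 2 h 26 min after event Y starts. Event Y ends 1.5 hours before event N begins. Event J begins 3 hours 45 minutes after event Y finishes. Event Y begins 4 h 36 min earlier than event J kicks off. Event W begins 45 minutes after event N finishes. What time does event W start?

11:03 AM

Event Y ends at 10:13 AM − 90 min = 8:43 AM.
Event J starts at 8:43 AM + 225 min = 12:28 PM.
Event Y starts at 12:28 PM − 276 min = 7:52 AM.
Event N ends at 7:52 AM + 146 min = 10:18 AM.
Event W starts at 10:18 AM + 45 min = 11:03 AM.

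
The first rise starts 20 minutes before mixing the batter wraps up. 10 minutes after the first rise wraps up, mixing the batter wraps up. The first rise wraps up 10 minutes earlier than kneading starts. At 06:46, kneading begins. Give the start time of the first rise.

06:26

The first rise ends at 06:46 − 10 min = 06:36.
Mixing the batter ends at 06:36 + 10 min = 06:46.
The first rise starts at 06:46 − 20 min = 06:26.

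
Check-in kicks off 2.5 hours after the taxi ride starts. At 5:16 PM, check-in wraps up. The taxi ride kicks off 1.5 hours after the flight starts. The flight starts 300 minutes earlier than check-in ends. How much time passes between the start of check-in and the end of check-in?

The flight starts at 5:16 PM − 300 min = 12:16 PM.
The taxi ride starts at 12:16 PM + 90 min = 1:46 PM.
Check-in starts at 1:46 PM + 150 min = 4:16 PM.
From 4:16 PM to 5:16 PM is 60 minutes.

60 minutes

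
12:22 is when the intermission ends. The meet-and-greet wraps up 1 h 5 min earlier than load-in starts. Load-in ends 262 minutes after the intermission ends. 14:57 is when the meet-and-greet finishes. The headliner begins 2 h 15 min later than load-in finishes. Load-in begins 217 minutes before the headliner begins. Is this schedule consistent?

No

Load-in ends at 12:22 + 262 min = 16:44.
The headliner starts at 16:44 + 135 min = 18:59.
Load-in starts at 18:59 − 217 min = 15:22.
The meet-and-greet ends at 15:22 − 65 min = 14:17.
But the meet-and-greet is also said to end at 14:57 — a 40-minute conflict.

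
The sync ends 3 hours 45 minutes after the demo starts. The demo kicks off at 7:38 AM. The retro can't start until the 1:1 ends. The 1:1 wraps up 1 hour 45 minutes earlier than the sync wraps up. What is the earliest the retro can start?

9:38 AM

The sync ends at 7:38 AM + 225 min = 11:23 AM.
The 1:1 ends at 11:23 AM − 105 min = 9:38 AM.
The retro is bounded by the 1:1, so the earliest it can start is 9:38 AM.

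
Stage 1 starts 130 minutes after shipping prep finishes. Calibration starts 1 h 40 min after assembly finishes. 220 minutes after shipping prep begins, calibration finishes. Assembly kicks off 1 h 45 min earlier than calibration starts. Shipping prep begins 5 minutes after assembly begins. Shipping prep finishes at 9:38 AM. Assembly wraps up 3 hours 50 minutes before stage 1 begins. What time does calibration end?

11:38 AM

Stage 1 starts at 9:38 AM + 130 min = 11:48 AM.
Assembly ends at 11:48 AM − 230 min = 7:58 AM.
Calibration starts at 7:58 AM + 100 min = 9:38 AM.
Assembly starts at 9:38 AM − 105 min = 7:53 AM.
Shipping prep starts at 7:53 AM + 5 min = 7:58 AM.
Calibration ends at 7:58 AM + 220 min = 11:38 AM.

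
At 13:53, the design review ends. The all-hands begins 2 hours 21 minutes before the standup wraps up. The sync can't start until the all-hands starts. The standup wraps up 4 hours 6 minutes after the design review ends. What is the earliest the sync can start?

The standup ends at 13:53 + 246 min = 17:59.
The all-hands starts at 17:59 − 141 min = 15:38.
The sync is bounded by the all-hands, so the earliest it can start is 15:38.

15:38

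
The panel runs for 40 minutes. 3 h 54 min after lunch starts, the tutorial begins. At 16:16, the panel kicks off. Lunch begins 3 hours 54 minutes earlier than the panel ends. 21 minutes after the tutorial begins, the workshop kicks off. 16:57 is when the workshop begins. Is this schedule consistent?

The panel ends at 16:16 + 40 min = 16:56.
Lunch starts at 16:56 − 234 min = 13:02.
The tutorial starts at 13:02 + 234 min = 16:56.
The workshop starts at 16:56 + 21 min = 17:17.
But the workshop is also said to start at 16:57 — a 20-minute conflict.

No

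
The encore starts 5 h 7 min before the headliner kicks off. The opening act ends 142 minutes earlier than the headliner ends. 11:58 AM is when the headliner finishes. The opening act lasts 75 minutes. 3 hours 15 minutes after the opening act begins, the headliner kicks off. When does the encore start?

6:29 AM

The opening act ends at 11:58 AM − 142 min = 9:36 AM.
The opening act starts at 9:36 AM − 75 min = 8:21 AM.
The headliner starts at 8:21 AM + 195 min = 11:36 AM.
The encore starts at 11:36 AM − 307 min = 6:29 AM.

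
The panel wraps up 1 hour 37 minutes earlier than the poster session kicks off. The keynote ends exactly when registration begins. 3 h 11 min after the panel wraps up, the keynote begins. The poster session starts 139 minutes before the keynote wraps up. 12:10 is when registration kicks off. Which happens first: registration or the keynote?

the keynote

The keynote ends at 12:10.
The poster session starts at 12:10 − 139 min = 09:51.
The panel ends at 09:51 − 97 min = 08:14.
The keynote starts at 08:14 + 191 min = 11:25.
Registration starts at 12:10 and the keynote starts at 11:25, so the keynote is first.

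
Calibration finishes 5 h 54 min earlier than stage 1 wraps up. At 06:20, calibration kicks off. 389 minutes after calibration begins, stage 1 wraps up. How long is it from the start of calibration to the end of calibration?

Stage 1 ends at 06:20 + 389 min = 12:49.
Calibration ends at 12:49 − 354 min = 06:55.
From 06:20 to 06:55 is 35 minutes.

35 minutes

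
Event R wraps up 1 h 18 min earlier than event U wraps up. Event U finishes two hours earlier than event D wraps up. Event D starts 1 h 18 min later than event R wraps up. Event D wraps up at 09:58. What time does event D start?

Event U ends at 09:58 − 120 min = 07:58.
Event R ends at 07:58 − 78 min = 06:40.
Event D starts at 06:40 + 78 min = 07:58.

07:58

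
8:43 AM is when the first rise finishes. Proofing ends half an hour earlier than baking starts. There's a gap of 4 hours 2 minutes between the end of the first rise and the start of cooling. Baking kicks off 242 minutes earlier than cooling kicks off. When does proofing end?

8:13 AM

Cooling starts at 8:43 AM + 242 min = 12:45 PM.
Baking starts at 12:45 PM − 242 min = 8:43 AM.
Proofing ends at 8:43 AM − 30 min = 8:13 AM.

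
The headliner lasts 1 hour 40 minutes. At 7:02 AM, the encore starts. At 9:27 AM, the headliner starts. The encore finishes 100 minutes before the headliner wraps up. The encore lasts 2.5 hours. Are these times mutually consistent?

No

The headliner ends at 9:27 AM + 100 min = 11:07 AM.
The encore ends at 11:07 AM − 100 min = 9:27 AM.
The encore starts at 9:27 AM − 150 min = 6:57 AM.
But the encore is also said to start at 7:02 AM — a 5-minute conflict.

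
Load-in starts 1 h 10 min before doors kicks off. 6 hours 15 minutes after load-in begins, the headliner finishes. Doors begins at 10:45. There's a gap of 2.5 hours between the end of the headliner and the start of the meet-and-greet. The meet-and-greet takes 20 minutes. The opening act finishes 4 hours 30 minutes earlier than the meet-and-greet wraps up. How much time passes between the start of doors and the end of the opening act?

3 h 25 min

Load-in starts at 10:45 − 70 min = 09:35.
The headliner ends at 09:35 + 375 min = 15:50.
The meet-and-greet starts at 15:50 + 150 min = 18:20.
The meet-and-greet ends at 18:20 + 20 min = 18:40.
The opening act ends at 18:40 − 270 min = 14:10.
From 10:45 to 14:10 is 3 h 25 min.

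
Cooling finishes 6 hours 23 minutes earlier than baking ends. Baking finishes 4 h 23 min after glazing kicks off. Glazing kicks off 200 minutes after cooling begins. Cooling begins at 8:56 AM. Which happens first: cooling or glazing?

cooling

Glazing starts at 8:56 AM + 200 min = 12:16 PM.
Cooling starts at 8:56 AM and glazing starts at 12:16 PM, so cooling is first.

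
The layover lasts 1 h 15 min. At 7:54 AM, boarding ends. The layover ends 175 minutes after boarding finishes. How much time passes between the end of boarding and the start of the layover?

The layover ends at 7:54 AM + 175 min = 10:49 AM.
The layover starts at 10:49 AM − 75 min = 9:34 AM.
From 7:54 AM to 9:34 AM is 1 hour 40 minutes.

1 hour 40 minutes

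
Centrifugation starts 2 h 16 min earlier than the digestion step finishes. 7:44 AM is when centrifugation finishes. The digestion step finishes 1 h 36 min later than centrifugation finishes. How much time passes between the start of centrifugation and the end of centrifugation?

40 minutes

The digestion step ends at 7:44 AM + 96 min = 9:20 AM.
Centrifugation starts at 9:20 AM − 136 min = 7:04 AM.
From 7:04 AM to 7:44 AM is 40 minutes.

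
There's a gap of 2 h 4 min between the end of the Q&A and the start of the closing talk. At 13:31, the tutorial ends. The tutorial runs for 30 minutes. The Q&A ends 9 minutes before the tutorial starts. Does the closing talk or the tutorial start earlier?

the tutorial

The tutorial starts at 13:31 − 30 min = 13:01.
The Q&A ends at 13:01 − 9 min = 12:52.
The closing talk starts at 12:52 + 124 min = 14:56.
The closing talk starts at 14:56 and the tutorial starts at 13:01, so the tutorial is first.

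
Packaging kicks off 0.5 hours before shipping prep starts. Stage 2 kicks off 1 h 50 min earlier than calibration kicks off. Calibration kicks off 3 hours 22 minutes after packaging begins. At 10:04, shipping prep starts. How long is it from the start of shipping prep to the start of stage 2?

62 minutes

Packaging starts at 10:04 − 30 min = 09:34.
Calibration starts at 09:34 + 202 min = 12:56.
Stage 2 starts at 12:56 − 110 min = 11:06.
From 10:04 to 11:06 is 62 minutes.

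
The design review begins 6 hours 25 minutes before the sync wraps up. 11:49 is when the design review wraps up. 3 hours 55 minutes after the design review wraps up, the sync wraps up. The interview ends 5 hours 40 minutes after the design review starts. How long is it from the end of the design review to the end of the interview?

The sync ends at 11:49 + 235 min = 15:44.
The design review starts at 15:44 − 385 min = 09:19.
The interview ends at 09:19 + 340 min = 14:59.
From 11:49 to 14:59 is 3 hours 10 minutes.

3 hours 10 minutes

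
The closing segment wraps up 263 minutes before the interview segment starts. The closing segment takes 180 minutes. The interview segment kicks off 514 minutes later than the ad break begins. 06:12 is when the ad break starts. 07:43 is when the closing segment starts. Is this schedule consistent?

The interview segment starts at 06:12 + 514 min = 14:46.
The closing segment ends at 14:46 − 263 min = 10:23.
The closing segment starts at 10:23 − 180 min = 07:23.
But the closing segment is also said to start at 07:43 — a 20-minute conflict.

No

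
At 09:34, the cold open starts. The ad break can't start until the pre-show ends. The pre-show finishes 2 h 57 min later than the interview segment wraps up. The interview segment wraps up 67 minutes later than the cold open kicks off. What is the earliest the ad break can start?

The interview segment ends at 09:34 + 67 min = 10:41.
The pre-show ends at 10:41 + 177 min = 13:38.
The ad break is bounded by the pre-show, so the earliest it can start is 13:38.

13:38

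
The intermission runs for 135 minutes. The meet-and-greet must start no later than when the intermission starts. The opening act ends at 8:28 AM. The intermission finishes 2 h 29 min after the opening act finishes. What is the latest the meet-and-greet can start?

8:42 AM

The intermission ends at 8:28 AM + 149 min = 10:57 AM.
The intermission starts at 10:57 AM − 135 min = 8:42 AM.
The meet-and-greet is bounded by the intermission, so the latest it can start is 8:42 AM.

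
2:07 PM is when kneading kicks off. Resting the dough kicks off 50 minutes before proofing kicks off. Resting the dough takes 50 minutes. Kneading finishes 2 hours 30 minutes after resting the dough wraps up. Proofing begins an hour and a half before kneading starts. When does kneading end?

3:07 PM

Proofing starts at 2:07 PM − 90 min = 12:37 PM.
Resting the dough starts at 12:37 PM − 50 min = 11:47 AM.
Resting the dough ends at 11:47 AM + 50 min = 12:37 PM.
Kneading ends at 12:37 PM + 150 min = 3:07 PM.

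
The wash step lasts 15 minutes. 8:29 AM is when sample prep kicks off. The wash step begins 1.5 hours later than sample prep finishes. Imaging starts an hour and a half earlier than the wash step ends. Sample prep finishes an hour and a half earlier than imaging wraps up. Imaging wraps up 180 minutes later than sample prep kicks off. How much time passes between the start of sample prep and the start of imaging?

1 hour 45 minutes

Imaging ends at 8:29 AM + 180 min = 11:29 AM.
Sample prep ends at 11:29 AM − 90 min = 9:59 AM.
The wash step starts at 9:59 AM + 90 min = 11:29 AM.
The wash step ends at 11:29 AM + 15 min = 11:44 AM.
Imaging starts at 11:44 AM − 90 min = 10:14 AM.
From 8:29 AM to 10:14 AM is 1 hour 45 minutes.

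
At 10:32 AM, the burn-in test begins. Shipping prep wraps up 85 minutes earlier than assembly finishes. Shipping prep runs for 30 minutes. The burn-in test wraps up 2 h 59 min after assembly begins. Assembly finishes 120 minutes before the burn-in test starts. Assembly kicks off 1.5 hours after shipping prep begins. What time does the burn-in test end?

Assembly ends at 10:32 AM − 120 min = 8:32 AM.
Shipping prep ends at 8:32 AM − 85 min = 7:07 AM.
Shipping prep starts at 7:07 AM − 30 min = 6:37 AM.
Assembly starts at 6:37 AM + 90 min = 8:07 AM.
The burn-in test ends at 8:07 AM + 179 min = 11:06 AM.

11:06 AM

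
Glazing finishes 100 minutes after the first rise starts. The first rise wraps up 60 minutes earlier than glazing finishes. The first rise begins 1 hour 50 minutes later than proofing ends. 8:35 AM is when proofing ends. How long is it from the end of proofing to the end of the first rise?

The first rise starts at 8:35 AM + 110 min = 10:25 AM.
Glazing ends at 10:25 AM + 100 min = 12:05 PM.
The first rise ends at 12:05 PM − 60 min = 11:05 AM.
From 8:35 AM to 11:05 AM is 2 hours 30 minutes.

2 hours 30 minutes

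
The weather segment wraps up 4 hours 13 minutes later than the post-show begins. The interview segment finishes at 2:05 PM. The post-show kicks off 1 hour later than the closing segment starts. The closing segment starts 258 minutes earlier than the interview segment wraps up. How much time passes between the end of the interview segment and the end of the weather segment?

55 minutes

The closing segment starts at 2:05 PM − 258 min = 9:47 AM.
The post-show starts at 9:47 AM + 60 min = 10:47 AM.
The weather segment ends at 10:47 AM + 253 min = 3:00 PM.
From 2:05 PM to 3:00 PM is 55 minutes.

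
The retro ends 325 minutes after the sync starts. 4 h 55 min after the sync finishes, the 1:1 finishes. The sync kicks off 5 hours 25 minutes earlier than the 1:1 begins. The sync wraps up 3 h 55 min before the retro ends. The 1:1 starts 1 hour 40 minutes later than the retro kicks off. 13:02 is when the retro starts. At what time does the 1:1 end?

The 1:1 starts at 13:02 + 100 min = 14:42.
The sync starts at 14:42 − 325 min = 09:17.
The retro ends at 09:17 + 325 min = 14:42.
The sync ends at 14:42 − 235 min = 10:47.
The 1:1 ends at 10:47 + 295 min = 15:42.

15:42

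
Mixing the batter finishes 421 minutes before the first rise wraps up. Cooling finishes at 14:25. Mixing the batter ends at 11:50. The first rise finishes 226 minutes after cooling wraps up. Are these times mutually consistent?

The first rise ends at 14:25 + 226 min = 18:11.
Mixing the batter ends at 18:11 − 421 min = 11:10.
But mixing the batter is also said to end at 11:50 — a 40-minute conflict.

No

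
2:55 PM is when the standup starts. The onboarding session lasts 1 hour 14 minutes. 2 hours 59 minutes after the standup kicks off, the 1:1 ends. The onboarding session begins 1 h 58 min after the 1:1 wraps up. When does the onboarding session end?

9:06 PM

The 1:1 ends at 2:55 PM + 179 min = 5:54 PM.
The onboarding session starts at 5:54 PM + 118 min = 7:52 PM.
The onboarding session ends at 7:52 PM + 74 min = 9:06 PM.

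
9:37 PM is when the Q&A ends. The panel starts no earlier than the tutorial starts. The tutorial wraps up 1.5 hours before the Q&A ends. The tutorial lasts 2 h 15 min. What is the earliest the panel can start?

The tutorial ends at 9:37 PM − 90 min = 8:07 PM.
The tutorial starts at 8:07 PM − 135 min = 5:52 PM.
The panel is bounded by the tutorial, so the earliest it can start is 5:52 PM.

5:52 PM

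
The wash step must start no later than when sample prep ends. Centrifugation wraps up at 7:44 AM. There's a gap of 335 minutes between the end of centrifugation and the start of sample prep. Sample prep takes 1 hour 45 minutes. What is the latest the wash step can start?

3:04 PM

Sample prep starts at 7:44 AM + 335 min = 1:19 PM.
Sample prep ends at 1:19 PM + 105 min = 3:04 PM.
The wash step is bounded by sample prep, so the latest it can start is 3:04 PM.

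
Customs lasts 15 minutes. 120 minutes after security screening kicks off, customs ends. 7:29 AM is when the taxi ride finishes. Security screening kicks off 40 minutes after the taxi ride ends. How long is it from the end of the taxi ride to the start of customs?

Security screening starts at 7:29 AM + 40 min = 8:09 AM.
Customs ends at 8:09 AM + 120 min = 10:09 AM.
Customs starts at 10:09 AM − 15 min = 9:54 AM.
From 7:29 AM to 9:54 AM is 2 hours 25 minutes.

2 hours 25 minutes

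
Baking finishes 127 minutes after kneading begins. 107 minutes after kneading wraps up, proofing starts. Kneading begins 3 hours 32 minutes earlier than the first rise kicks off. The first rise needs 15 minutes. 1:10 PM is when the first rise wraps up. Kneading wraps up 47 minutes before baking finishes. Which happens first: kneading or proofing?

The first rise starts at 1:10 PM − 15 min = 12:55 PM.
Kneading starts at 12:55 PM − 212 min = 9:23 AM.
Baking ends at 9:23 AM + 127 min = 11:30 AM.
Kneading ends at 11:30 AM − 47 min = 10:43 AM.
Proofing starts at 10:43 AM + 107 min = 12:30 PM.
Kneading starts at 9:23 AM and proofing starts at 12:30 PM, so kneading is first.

kneading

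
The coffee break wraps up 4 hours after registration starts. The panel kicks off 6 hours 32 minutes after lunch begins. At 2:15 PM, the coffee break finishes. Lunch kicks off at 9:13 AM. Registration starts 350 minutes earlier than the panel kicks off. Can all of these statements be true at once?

No

The panel starts at 9:13 AM + 392 min = 3:45 PM.
Registration starts at 3:45 PM − 350 min = 9:55 AM.
The coffee break ends at 9:55 AM + 240 min = 1:55 PM.
But the coffee break is also said to end at 2:15 PM — a 20-minute conflict.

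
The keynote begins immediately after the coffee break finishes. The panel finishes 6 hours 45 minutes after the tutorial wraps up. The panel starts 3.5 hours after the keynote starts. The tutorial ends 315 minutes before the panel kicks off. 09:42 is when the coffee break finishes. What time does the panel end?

14:42

The keynote starts at 09:42.
The panel starts at 09:42 + 210 min = 13:12.
The tutorial ends at 13:12 − 315 min = 07:57.
The panel ends at 07:57 + 405 min = 14:42.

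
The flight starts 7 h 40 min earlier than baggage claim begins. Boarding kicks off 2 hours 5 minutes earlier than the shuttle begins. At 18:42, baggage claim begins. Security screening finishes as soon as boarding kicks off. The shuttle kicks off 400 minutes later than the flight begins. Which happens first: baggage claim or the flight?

The flight starts at 18:42 − 460 min = 11:02.
Baggage claim starts at 18:42 and the flight starts at 11:02, so the flight is first.

the flight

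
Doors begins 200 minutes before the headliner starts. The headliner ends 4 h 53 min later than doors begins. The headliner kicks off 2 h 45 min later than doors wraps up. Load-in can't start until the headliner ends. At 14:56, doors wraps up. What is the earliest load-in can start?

The headliner starts at 14:56 + 165 min = 17:41.
Doors starts at 17:41 − 200 min = 14:21.
The headliner ends at 14:21 + 293 min = 19:14.
Load-in is bounded by the headliner, so the earliest it can start is 19:14.

19:14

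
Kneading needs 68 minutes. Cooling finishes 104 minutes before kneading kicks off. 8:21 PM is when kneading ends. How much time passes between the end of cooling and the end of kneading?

172 minutes

Kneading starts at 8:21 PM − 68 min = 7:13 PM.
Cooling ends at 7:13 PM − 104 min = 5:29 PM.
From 5:29 PM to 8:21 PM is 172 minutes.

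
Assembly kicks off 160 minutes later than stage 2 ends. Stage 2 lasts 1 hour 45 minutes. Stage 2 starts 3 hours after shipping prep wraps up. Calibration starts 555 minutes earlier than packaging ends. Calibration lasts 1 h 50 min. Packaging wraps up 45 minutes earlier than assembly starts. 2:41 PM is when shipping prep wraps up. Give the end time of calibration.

Stage 2 starts at 2:41 PM + 180 min = 5:41 PM.
Stage 2 ends at 5:41 PM + 105 min = 7:26 PM.
Assembly starts at 7:26 PM + 160 min = 10:06 PM.
Packaging ends at 10:06 PM − 45 min = 9:21 PM.
Calibration starts at 9:21 PM − 555 min = 12:06 PM.
Calibration ends at 12:06 PM + 110 min = 1:56 PM.

1:56 PM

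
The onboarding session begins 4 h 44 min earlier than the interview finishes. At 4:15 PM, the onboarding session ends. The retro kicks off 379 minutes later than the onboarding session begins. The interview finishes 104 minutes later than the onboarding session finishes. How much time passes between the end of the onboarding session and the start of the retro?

3 h 19 min

The interview ends at 4:15 PM + 104 min = 5:59 PM.
The onboarding session starts at 5:59 PM − 284 min = 1:15 PM.
The retro starts at 1:15 PM + 379 min = 7:34 PM.
From 4:15 PM to 7:34 PM is 3 h 19 min.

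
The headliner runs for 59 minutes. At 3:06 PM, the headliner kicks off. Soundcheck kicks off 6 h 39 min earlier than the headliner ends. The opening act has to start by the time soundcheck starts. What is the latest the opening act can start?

The headliner ends at 3:06 PM + 59 min = 4:05 PM.
Soundcheck starts at 4:05 PM − 399 min = 9:26 AM.
The opening act is bounded by soundcheck, so the latest it can start is 9:26 AM.

9:26 AM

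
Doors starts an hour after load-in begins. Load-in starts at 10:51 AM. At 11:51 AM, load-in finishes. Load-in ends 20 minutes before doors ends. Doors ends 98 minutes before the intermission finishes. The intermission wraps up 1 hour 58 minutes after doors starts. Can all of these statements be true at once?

Yes

Doors starts at 10:51 AM + 60 min = 11:51 AM.
The intermission ends at 11:51 AM + 118 min = 1:49 PM.
Doors ends at 1:49 PM − 98 min = 12:11 PM.
Load-in ends at 12:11 PM − 20 min = 11:51 AM.
That matches the stated 11:51 AM, so the schedule is consistent.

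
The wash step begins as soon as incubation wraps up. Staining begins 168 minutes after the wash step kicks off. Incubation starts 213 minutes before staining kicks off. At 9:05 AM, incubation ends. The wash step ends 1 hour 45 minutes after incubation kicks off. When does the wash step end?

The wash step starts at 9:05 AM.
Staining starts at 9:05 AM + 168 min = 11:53 AM.
Incubation starts at 11:53 AM − 213 min = 8:20 AM.
The wash step ends at 8:20 AM + 105 min = 10:05 AM.

10:05 AM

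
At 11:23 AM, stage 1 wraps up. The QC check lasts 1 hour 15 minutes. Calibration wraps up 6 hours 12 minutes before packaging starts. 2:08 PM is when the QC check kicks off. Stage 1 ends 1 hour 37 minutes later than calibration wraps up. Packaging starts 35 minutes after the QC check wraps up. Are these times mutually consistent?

Yes

The QC check ends at 2:08 PM + 75 min = 3:23 PM.
Packaging starts at 3:23 PM + 35 min = 3:58 PM.
Calibration ends at 3:58 PM − 372 min = 9:46 AM.
Stage 1 ends at 9:46 AM + 97 min = 11:23 AM.
That matches the stated 11:23 AM, so the schedule is consistent.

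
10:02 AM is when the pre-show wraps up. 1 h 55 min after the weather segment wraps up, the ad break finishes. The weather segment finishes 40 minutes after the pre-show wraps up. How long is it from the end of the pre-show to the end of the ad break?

The weather segment ends at 10:02 AM + 40 min = 10:42 AM.
The ad break ends at 10:42 AM + 115 min = 12:37 PM.
From 10:02 AM to 12:37 PM is 2 hours 35 minutes.

2 hours 35 minutes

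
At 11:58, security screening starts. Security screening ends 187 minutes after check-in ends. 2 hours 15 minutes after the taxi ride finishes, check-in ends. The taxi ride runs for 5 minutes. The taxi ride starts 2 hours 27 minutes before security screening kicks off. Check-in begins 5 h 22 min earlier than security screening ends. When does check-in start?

09:36

The taxi ride starts at 11:58 − 147 min = 09:31.
The taxi ride ends at 09:31 + 5 min = 09:36.
Check-in ends at 09:36 + 135 min = 11:51.
Security screening ends at 11:51 + 187 min = 14:58.
Check-in starts at 14:58 − 322 min = 09:36.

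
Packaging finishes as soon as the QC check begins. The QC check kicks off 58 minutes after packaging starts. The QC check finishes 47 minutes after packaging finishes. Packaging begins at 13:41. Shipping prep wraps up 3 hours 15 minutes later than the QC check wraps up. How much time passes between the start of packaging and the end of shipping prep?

The QC check starts at 13:41 + 58 min = 14:39.
So packaging ends at 14:39.
The QC check ends at 14:39 + 47 min = 15:26.
Shipping prep ends at 15:26 + 195 min = 18:41.
From 13:41 to 18:41 is 300 minutes.

300 minutes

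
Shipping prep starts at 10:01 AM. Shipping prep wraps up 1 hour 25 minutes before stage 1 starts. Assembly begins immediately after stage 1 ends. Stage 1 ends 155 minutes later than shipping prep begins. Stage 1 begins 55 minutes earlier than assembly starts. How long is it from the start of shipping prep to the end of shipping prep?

15 minutes

Stage 1 ends at 10:01 AM + 155 min = 12:36 PM.
So assembly starts at 12:36 PM.
Stage 1 starts at 12:36 PM − 55 min = 11:41 AM.
Shipping prep ends at 11:41 AM − 85 min = 10:16 AM.
From 10:01 AM to 10:16 AM is 15 minutes.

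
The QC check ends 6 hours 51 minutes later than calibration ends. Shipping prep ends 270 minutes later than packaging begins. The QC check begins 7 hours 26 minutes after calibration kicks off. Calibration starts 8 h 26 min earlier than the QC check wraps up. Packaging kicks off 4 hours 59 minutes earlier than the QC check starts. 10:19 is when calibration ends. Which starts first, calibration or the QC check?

The QC check ends at 10:19 + 411 min = 17:10.
Calibration starts at 17:10 − 506 min = 08:44.
The QC check starts at 08:44 + 446 min = 16:10.
Calibration starts at 08:44 and the QC check starts at 16:10, so calibration is first.

calibration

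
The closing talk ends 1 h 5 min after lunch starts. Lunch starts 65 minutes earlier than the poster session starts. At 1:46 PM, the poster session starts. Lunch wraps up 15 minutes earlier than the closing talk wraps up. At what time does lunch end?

Lunch starts at 1:46 PM − 65 min = 12:41 PM.
The closing talk ends at 12:41 PM + 65 min = 1:46 PM.
Lunch ends at 1:46 PM − 15 min = 1:31 PM.

1:31 PM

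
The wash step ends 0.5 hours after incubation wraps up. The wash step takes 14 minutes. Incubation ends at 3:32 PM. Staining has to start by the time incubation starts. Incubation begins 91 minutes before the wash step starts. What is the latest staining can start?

2:17 PM

The wash step ends at 3:32 PM + 30 min = 4:02 PM.
The wash step starts at 4:02 PM − 14 min = 3:48 PM.
Incubation starts at 3:48 PM − 91 min = 2:17 PM.
Staining is bounded by incubation, so the latest it can start is 2:17 PM.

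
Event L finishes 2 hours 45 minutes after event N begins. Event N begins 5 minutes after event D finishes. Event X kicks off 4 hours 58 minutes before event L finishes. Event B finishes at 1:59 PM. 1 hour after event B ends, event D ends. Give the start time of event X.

Event D ends at 1:59 PM + 60 min = 2:59 PM.
Event N starts at 2:59 PM + 5 min = 3:04 PM.
Event L ends at 3:04 PM + 165 min = 5:49 PM.
Event X starts at 5:49 PM − 298 min = 12:51 PM.

12:51 PM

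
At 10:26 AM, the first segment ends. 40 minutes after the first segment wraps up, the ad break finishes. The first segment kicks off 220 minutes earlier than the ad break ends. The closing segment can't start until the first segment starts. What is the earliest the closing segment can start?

7:26 AM

The ad break ends at 10:26 AM + 40 min = 11:06 AM.
The first segment starts at 11:06 AM − 220 min = 7:26 AM.
The closing segment is bounded by the first segment, so the earliest it can start is 7:26 AM.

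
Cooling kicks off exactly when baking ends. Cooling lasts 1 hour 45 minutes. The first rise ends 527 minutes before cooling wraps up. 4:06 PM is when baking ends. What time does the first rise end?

9:04 AM

Cooling starts at 4:06 PM.
Cooling ends at 4:06 PM + 105 min = 5:51 PM.
The first rise ends at 5:51 PM − 527 min = 9:04 AM.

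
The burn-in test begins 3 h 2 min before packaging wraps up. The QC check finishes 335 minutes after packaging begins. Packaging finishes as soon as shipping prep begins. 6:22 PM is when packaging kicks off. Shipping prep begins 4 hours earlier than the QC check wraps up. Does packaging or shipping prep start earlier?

The QC check ends at 6:22 PM + 335 min = 11:57 PM.
Shipping prep starts at 11:57 PM − 240 min = 7:57 PM.
Packaging starts at 6:22 PM and shipping prep starts at 7:57 PM, so packaging is first.

packaging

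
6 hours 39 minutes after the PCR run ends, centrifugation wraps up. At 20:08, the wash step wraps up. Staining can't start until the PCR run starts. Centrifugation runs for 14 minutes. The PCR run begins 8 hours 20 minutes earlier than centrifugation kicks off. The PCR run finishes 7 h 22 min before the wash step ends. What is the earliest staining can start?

The PCR run ends at 20:08 − 442 min = 12:46.
Centrifugation ends at 12:46 + 399 min = 19:25.
Centrifugation starts at 19:25 − 14 min = 19:11.
The PCR run starts at 19:11 − 500 min = 10:51.
Staining is bounded by the PCR run, so the earliest it can start is 10:51.

10:51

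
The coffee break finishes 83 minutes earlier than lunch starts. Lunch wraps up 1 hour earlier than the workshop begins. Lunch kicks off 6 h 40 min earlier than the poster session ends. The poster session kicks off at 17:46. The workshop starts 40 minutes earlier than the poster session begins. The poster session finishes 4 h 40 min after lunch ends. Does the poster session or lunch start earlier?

The workshop starts at 17:46 − 40 min = 17:06.
Lunch ends at 17:06 − 60 min = 16:06.
The poster session ends at 16:06 + 280 min = 20:46.
Lunch starts at 20:46 − 400 min = 14:06.
The poster session starts at 17:46 and lunch starts at 14:06, so lunch is first.

lunch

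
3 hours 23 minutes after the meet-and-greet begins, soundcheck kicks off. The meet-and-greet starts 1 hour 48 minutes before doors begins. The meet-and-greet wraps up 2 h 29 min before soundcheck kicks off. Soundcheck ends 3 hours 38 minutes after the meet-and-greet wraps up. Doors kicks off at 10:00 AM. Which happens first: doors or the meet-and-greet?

The meet-and-greet starts at 10:00 AM − 108 min = 8:12 AM.
Doors starts at 10:00 AM and the meet-and-greet starts at 8:12 AM, so the meet-and-greet is first.

the meet-and-greet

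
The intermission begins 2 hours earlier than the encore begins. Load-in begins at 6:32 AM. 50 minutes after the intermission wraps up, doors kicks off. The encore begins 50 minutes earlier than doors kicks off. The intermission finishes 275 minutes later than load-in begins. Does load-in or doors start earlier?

load-in

The intermission ends at 6:32 AM + 275 min = 11:07 AM.
Doors starts at 11:07 AM + 50 min = 11:57 AM.
Load-in starts at 6:32 AM and doors starts at 11:57 AM, so load-in is first.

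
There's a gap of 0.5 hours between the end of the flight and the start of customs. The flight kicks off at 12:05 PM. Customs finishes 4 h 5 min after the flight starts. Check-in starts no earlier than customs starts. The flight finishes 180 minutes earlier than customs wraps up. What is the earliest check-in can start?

1:40 PM

Customs ends at 12:05 PM + 245 min = 4:10 PM.
The flight ends at 4:10 PM − 180 min = 1:10 PM.
Customs starts at 1:10 PM + 30 min = 1:40 PM.
Check-in is bounded by customs, so the earliest it can start is 1:40 PM.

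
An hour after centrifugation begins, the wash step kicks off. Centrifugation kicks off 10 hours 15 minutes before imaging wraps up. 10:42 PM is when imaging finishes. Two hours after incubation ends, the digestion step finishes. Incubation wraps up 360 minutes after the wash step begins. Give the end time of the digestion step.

Centrifugation starts at 10:42 PM − 615 min = 12:27 PM.
The wash step starts at 12:27 PM + 60 min = 1:27 PM.
Incubation ends at 1:27 PM + 360 min = 7:27 PM.
The digestion step ends at 7:27 PM + 120 min = 9:27 PM.

9:27 PM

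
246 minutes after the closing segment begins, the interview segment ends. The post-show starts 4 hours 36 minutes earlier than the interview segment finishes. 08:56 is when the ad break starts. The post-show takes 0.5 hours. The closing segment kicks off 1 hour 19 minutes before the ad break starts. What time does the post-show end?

07:37

The closing segment starts at 08:56 − 79 min = 07:37.
The interview segment ends at 07:37 + 246 min = 11:43.
The post-show starts at 11:43 − 276 min = 07:07.
The post-show ends at 07:07 + 30 min = 07:37.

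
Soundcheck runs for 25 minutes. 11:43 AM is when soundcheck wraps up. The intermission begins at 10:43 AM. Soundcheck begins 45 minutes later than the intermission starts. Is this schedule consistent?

Soundcheck starts at 10:43 AM + 45 min = 11:28 AM.
Soundcheck ends at 11:28 AM + 25 min = 11:53 AM.
But soundcheck is also said to end at 11:43 AM — a 10-minute conflict.

No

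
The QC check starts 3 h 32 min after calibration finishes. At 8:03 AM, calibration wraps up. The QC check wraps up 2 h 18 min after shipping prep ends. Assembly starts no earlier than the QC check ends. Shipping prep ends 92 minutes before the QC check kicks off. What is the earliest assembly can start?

12:21 PM

The QC check starts at 8:03 AM + 212 min = 11:35 AM.
Shipping prep ends at 11:35 AM − 92 min = 10:03 AM.
The QC check ends at 10:03 AM + 138 min = 12:21 PM.
Assembly is bounded by the QC check, so the earliest it can start is 12:21 PM.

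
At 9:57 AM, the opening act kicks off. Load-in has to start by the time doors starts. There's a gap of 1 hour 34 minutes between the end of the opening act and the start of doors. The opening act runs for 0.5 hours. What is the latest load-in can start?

12:01 PM

The opening act ends at 9:57 AM + 30 min = 10:27 AM.
Doors starts at 10:27 AM + 94 min = 12:01 PM.
Load-in is bounded by doors, so the latest it can start is 12:01 PM.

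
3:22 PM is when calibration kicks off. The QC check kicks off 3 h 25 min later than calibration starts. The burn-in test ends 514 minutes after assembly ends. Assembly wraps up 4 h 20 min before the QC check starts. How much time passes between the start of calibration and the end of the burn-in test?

The QC check starts at 3:22 PM + 205 min = 6:47 PM.
Assembly ends at 6:47 PM − 260 min = 2:27 PM.
The burn-in test ends at 2:27 PM + 514 min = 11:01 PM.
From 3:22 PM to 11:01 PM is 7 h 39 min.

7 h 39 min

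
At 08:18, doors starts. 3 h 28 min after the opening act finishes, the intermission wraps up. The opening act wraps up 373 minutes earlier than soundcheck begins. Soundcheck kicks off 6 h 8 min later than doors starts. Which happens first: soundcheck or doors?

doors

Soundcheck starts at 08:18 + 368 min = 14:26.
Soundcheck starts at 14:26 and doors starts at 08:18, so doors is first.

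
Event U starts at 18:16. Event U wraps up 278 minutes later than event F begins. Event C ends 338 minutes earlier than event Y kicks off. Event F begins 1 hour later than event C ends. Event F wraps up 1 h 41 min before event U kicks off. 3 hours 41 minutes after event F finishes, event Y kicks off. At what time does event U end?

Event F ends at 18:16 − 101 min = 16:35.
Event Y starts at 16:35 + 221 min = 20:16.
Event C ends at 20:16 − 338 min = 14:38.
Event F starts at 14:38 + 60 min = 15:38.
Event U ends at 15:38 + 278 min = 20:16.

20:16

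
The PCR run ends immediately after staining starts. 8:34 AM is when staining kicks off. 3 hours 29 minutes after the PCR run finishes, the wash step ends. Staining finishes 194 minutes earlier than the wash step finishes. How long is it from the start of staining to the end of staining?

The PCR run ends at 8:34 AM.
The wash step ends at 8:34 AM + 209 min = 12:03 PM.
Staining ends at 12:03 PM − 194 min = 8:49 AM.
From 8:34 AM to 8:49 AM is 15 minutes.

15 minutes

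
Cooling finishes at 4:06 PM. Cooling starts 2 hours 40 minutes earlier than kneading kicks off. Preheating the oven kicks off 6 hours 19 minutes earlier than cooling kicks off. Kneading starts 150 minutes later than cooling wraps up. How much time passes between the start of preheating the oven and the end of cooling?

6 hours 29 minutes

Kneading starts at 4:06 PM + 150 min = 6:36 PM.
Cooling starts at 6:36 PM − 160 min = 3:56 PM.
Preheating the oven starts at 3:56 PM − 379 min = 9:37 AM.
From 9:37 AM to 4:06 PM is 6 hours 29 minutes.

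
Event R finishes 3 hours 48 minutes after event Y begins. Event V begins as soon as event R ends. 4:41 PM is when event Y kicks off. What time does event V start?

8:29 PM

Event R ends at 4:41 PM + 228 min = 8:29 PM.
So event V starts at 8:29 PM.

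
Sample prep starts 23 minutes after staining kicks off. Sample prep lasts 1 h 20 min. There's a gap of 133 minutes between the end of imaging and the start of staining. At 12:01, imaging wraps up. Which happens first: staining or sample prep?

staining

Staining starts at 12:01 + 133 min = 14:14.
Sample prep starts at 14:14 + 23 min = 14:37.
Staining starts at 14:14 and sample prep starts at 14:37, so staining is first.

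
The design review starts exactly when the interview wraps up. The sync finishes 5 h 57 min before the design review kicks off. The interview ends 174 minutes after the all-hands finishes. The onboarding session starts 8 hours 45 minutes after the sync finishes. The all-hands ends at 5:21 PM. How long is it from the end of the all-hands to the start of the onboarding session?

5 hours 42 minutes

The interview ends at 5:21 PM + 174 min = 8:15 PM.
So the design review starts at 8:15 PM.
The sync ends at 8:15 PM − 357 min = 2:18 PM.
The onboarding session starts at 2:18 PM + 525 min = 11:03 PM.
From 5:21 PM to 11:03 PM is 5 hours 42 minutes.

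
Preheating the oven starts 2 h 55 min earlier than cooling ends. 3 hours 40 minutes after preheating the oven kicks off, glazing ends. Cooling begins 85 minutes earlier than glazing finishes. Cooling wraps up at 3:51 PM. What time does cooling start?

3:11 PM

Preheating the oven starts at 3:51 PM − 175 min = 12:56 PM.
Glazing ends at 12:56 PM + 220 min = 4:36 PM.
Cooling starts at 4:36 PM − 85 min = 3:11 PM.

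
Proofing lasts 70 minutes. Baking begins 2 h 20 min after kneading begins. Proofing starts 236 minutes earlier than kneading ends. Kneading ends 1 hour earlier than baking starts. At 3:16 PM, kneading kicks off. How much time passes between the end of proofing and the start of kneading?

Baking starts at 3:16 PM + 140 min = 5:36 PM.
Kneading ends at 5:36 PM − 60 min = 4:36 PM.
Proofing starts at 4:36 PM − 236 min = 12:40 PM.
Proofing ends at 12:40 PM + 70 min = 1:50 PM.
From 1:50 PM to 3:16 PM is 86 minutes.

86 minutes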